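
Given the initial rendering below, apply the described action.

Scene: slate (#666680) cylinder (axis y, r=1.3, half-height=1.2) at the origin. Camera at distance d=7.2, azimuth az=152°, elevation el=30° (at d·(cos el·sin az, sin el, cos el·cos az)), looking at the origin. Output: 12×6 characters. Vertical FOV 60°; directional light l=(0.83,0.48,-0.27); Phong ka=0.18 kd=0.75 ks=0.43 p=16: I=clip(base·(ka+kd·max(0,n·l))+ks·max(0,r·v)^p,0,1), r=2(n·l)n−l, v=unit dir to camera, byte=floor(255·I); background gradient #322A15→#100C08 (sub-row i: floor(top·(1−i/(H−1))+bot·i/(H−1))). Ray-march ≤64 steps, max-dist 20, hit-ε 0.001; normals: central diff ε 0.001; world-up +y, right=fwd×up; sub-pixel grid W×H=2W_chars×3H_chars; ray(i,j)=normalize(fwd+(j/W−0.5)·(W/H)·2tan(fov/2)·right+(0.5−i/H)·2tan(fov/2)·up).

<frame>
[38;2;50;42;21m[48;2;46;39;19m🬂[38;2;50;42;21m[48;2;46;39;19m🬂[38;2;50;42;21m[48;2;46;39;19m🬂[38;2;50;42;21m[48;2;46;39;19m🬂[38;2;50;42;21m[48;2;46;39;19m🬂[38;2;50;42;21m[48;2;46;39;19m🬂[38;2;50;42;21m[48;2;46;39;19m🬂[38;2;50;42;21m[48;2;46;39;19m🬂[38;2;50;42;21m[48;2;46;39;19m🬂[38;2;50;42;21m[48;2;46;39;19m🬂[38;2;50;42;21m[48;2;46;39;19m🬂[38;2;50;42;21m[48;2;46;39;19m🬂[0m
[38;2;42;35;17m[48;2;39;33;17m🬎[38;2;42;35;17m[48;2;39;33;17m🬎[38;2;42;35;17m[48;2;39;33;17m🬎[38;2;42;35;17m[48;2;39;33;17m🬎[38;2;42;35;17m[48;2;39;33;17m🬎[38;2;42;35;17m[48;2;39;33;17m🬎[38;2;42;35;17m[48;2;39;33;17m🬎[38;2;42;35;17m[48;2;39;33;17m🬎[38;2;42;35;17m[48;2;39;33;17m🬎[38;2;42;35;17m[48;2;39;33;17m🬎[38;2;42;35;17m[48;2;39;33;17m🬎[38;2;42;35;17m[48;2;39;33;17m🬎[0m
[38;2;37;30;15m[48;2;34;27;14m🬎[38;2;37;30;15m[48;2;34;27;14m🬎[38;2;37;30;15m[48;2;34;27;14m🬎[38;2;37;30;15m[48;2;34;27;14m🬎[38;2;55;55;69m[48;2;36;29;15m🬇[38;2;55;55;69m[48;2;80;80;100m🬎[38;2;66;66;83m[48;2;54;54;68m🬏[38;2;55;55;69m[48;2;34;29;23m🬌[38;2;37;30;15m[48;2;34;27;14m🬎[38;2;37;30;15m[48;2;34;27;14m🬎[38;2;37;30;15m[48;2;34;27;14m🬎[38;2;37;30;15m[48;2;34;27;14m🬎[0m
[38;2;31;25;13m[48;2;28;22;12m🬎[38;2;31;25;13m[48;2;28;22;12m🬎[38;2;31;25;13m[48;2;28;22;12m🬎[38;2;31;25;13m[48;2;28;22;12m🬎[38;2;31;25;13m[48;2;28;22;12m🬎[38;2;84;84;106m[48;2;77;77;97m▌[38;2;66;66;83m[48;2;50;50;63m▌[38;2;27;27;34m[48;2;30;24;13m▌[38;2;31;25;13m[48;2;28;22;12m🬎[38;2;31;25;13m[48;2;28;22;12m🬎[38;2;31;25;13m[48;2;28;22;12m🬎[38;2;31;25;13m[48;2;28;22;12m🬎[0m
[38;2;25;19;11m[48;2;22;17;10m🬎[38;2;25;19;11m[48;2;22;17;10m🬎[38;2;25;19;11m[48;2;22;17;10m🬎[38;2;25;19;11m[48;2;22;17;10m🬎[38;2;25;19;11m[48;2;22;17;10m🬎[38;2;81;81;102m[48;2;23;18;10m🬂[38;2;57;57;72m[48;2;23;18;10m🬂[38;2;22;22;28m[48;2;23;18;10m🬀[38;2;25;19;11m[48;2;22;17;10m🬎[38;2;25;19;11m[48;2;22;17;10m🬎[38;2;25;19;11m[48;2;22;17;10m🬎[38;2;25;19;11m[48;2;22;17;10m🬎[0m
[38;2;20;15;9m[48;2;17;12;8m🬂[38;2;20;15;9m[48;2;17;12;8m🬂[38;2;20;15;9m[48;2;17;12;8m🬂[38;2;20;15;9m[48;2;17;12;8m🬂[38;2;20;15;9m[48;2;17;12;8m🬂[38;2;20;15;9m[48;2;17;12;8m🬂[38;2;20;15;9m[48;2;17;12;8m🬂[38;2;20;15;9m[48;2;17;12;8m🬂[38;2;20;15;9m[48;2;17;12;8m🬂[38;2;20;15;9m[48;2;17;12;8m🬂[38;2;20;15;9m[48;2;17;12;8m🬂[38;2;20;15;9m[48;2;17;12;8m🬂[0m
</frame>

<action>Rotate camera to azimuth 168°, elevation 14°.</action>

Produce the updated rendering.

<frame>
[38;2;50;42;21m[48;2;46;39;19m🬂[38;2;50;42;21m[48;2;46;39;19m🬂[38;2;50;42;21m[48;2;46;39;19m🬂[38;2;50;42;21m[48;2;46;39;19m🬂[38;2;50;42;21m[48;2;46;39;19m🬂[38;2;50;42;21m[48;2;46;39;19m🬂[38;2;50;42;21m[48;2;46;39;19m🬂[38;2;50;42;21m[48;2;46;39;19m🬂[38;2;50;42;21m[48;2;46;39;19m🬂[38;2;50;42;21m[48;2;46;39;19m🬂[38;2;50;42;21m[48;2;46;39;19m🬂[38;2;50;42;21m[48;2;46;39;19m🬂[0m
[38;2;42;35;17m[48;2;39;33;17m🬎[38;2;42;35;17m[48;2;39;33;17m🬎[38;2;42;35;17m[48;2;39;33;17m🬎[38;2;42;35;17m[48;2;39;33;17m🬎[38;2;42;35;17m[48;2;39;33;17m🬎[38;2;42;35;17m[48;2;39;33;17m🬎[38;2;42;35;17m[48;2;39;33;17m🬎[38;2;42;35;17m[48;2;39;33;17m🬎[38;2;42;35;17m[48;2;39;33;17m🬎[38;2;42;35;17m[48;2;39;33;17m🬎[38;2;42;35;17m[48;2;39;33;17m🬎[38;2;42;35;17m[48;2;39;33;17m🬎[0m
[38;2;37;30;15m[48;2;34;27;14m🬎[38;2;37;30;15m[48;2;34;27;14m🬎[38;2;37;30;15m[48;2;34;27;14m🬎[38;2;37;30;15m[48;2;34;27;14m🬎[38;2;37;30;15m[48;2;34;27;14m🬎[38;2;38;31;16m[48;2;73;73;92m🬂[38;2;35;32;29m[48;2;51;51;64m🬨[38;2;36;29;15m[48;2;18;18;23m🬨[38;2;37;30;15m[48;2;34;27;14m🬎[38;2;37;30;15m[48;2;34;27;14m🬎[38;2;37;30;15m[48;2;34;27;14m🬎[38;2;37;30;15m[48;2;34;27;14m🬎[0m
[38;2;31;25;13m[48;2;28;22;12m🬎[38;2;31;25;13m[48;2;28;22;12m🬎[38;2;31;25;13m[48;2;28;22;12m🬎[38;2;31;25;13m[48;2;28;22;12m🬎[38;2;31;25;13m[48;2;28;22;12m🬎[38;2;67;67;84m[48;2;80;80;100m▐[38;2;51;51;64m[48;2;32;32;41m▌[38;2;18;18;23m[48;2;30;24;13m▌[38;2;31;25;13m[48;2;28;22;12m🬎[38;2;31;25;13m[48;2;28;22;12m🬎[38;2;31;25;13m[48;2;28;22;12m🬎[38;2;31;25;13m[48;2;28;22;12m🬎[0m
[38;2;25;19;11m[48;2;22;17;10m🬎[38;2;25;19;11m[48;2;22;17;10m🬎[38;2;25;19;11m[48;2;22;17;10m🬎[38;2;25;19;11m[48;2;22;17;10m🬎[38;2;25;19;11m[48;2;22;17;10m🬎[38;2;74;74;93m[48;2;23;18;10m🬂[38;2;51;51;64m[48;2;24;20;16m🬀[38;2;18;18;23m[48;2;23;18;10m🬀[38;2;25;19;11m[48;2;22;17;10m🬎[38;2;25;19;11m[48;2;22;17;10m🬎[38;2;25;19;11m[48;2;22;17;10m🬎[38;2;25;19;11m[48;2;22;17;10m🬎[0m
[38;2;20;15;9m[48;2;17;12;8m🬂[38;2;20;15;9m[48;2;17;12;8m🬂[38;2;20;15;9m[48;2;17;12;8m🬂[38;2;20;15;9m[48;2;17;12;8m🬂[38;2;20;15;9m[48;2;17;12;8m🬂[38;2;20;15;9m[48;2;17;12;8m🬂[38;2;20;15;9m[48;2;17;12;8m🬂[38;2;20;15;9m[48;2;17;12;8m🬂[38;2;20;15;9m[48;2;17;12;8m🬂[38;2;20;15;9m[48;2;17;12;8m🬂[38;2;20;15;9m[48;2;17;12;8m🬂[38;2;20;15;9m[48;2;17;12;8m🬂[0m
</frame>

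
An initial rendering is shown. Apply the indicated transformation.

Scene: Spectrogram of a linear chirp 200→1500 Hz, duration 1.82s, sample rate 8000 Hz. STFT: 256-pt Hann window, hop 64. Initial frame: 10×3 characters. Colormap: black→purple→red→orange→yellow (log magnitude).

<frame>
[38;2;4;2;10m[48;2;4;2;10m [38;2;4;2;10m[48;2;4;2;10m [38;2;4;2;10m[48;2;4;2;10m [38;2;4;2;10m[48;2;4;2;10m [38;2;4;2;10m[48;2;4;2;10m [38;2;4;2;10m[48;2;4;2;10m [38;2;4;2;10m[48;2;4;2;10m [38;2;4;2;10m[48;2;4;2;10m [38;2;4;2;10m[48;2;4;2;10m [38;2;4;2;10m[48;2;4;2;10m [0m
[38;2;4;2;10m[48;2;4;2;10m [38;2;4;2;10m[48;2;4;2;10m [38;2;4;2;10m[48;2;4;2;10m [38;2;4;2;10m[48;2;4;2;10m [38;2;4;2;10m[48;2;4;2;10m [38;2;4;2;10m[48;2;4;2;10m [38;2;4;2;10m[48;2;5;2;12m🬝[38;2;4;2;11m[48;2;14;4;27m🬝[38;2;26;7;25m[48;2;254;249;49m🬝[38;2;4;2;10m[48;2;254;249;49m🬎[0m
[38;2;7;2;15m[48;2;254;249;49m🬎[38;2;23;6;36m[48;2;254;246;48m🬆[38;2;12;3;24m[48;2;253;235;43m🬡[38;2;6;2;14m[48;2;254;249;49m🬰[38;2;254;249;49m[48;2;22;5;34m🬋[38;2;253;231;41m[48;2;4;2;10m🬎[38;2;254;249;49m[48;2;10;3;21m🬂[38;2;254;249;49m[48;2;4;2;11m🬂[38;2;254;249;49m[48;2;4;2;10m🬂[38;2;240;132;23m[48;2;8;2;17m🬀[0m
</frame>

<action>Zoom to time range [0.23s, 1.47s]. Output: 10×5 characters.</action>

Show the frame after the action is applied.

<frame>
[38;2;4;2;10m[48;2;4;2;10m [38;2;4;2;10m[48;2;4;2;10m [38;2;4;2;10m[48;2;4;2;10m [38;2;4;2;10m[48;2;4;2;10m [38;2;4;2;10m[48;2;4;2;10m [38;2;4;2;10m[48;2;4;2;10m [38;2;4;2;10m[48;2;4;2;10m [38;2;4;2;10m[48;2;4;2;10m [38;2;4;2;10m[48;2;4;2;10m [38;2;4;2;10m[48;2;4;2;10m [0m
[38;2;4;2;10m[48;2;4;2;10m [38;2;4;2;10m[48;2;4;2;10m [38;2;4;2;10m[48;2;4;2;10m [38;2;4;2;10m[48;2;4;2;10m [38;2;4;2;10m[48;2;4;2;10m [38;2;4;2;10m[48;2;4;2;10m [38;2;4;2;10m[48;2;4;2;10m [38;2;4;2;10m[48;2;4;2;10m [38;2;4;2;10m[48;2;4;2;10m [38;2;4;2;10m[48;2;4;2;10m [0m
[38;2;4;2;10m[48;2;4;2;10m [38;2;4;2;10m[48;2;4;2;10m [38;2;4;2;10m[48;2;4;2;10m [38;2;4;2;10m[48;2;4;2;10m [38;2;4;2;10m[48;2;4;2;10m [38;2;4;2;10m[48;2;4;2;10m [38;2;4;2;10m[48;2;4;2;10m [38;2;4;2;10m[48;2;4;2;10m [38;2;4;2;10m[48;2;4;2;10m [38;2;4;2;10m[48;2;4;2;10m [0m
[38;2;4;2;10m[48;2;4;2;11m🬝[38;2;4;2;10m[48;2;5;2;12m🬝[38;2;4;2;10m[48;2;6;2;14m🬎[38;2;5;2;12m[48;2;25;6;45m🬝[38;2;22;6;25m[48;2;254;238;45m🬝[38;2;4;2;11m[48;2;254;249;49m🬎[38;2;7;2;16m[48;2;254;249;49m🬎[38;2;20;5;36m[48;2;252;217;36m🬆[38;2;6;2;13m[48;2;248;214;46m🬂[38;2;21;5;38m[48;2;254;249;49m🬰[0m
[38;2;14;4;27m[48;2;254;249;49m🬰[38;2;253;240;45m[48;2;25;6;38m🬍[38;2;254;244;47m[48;2;51;13;34m🬆[38;2;254;249;49m[48;2;11;3;22m🬂[38;2;254;249;49m[48;2;5;2;12m🬂[38;2;253;217;36m[48;2;16;4;26m🬀[38;2;24;6;44m[48;2;5;2;12m🬀[38;2;6;2;14m[48;2;4;2;10m🬂[38;2;4;2;11m[48;2;4;2;10m🬂[38;2;4;2;10m[48;2;4;2;10m [0m
</frame>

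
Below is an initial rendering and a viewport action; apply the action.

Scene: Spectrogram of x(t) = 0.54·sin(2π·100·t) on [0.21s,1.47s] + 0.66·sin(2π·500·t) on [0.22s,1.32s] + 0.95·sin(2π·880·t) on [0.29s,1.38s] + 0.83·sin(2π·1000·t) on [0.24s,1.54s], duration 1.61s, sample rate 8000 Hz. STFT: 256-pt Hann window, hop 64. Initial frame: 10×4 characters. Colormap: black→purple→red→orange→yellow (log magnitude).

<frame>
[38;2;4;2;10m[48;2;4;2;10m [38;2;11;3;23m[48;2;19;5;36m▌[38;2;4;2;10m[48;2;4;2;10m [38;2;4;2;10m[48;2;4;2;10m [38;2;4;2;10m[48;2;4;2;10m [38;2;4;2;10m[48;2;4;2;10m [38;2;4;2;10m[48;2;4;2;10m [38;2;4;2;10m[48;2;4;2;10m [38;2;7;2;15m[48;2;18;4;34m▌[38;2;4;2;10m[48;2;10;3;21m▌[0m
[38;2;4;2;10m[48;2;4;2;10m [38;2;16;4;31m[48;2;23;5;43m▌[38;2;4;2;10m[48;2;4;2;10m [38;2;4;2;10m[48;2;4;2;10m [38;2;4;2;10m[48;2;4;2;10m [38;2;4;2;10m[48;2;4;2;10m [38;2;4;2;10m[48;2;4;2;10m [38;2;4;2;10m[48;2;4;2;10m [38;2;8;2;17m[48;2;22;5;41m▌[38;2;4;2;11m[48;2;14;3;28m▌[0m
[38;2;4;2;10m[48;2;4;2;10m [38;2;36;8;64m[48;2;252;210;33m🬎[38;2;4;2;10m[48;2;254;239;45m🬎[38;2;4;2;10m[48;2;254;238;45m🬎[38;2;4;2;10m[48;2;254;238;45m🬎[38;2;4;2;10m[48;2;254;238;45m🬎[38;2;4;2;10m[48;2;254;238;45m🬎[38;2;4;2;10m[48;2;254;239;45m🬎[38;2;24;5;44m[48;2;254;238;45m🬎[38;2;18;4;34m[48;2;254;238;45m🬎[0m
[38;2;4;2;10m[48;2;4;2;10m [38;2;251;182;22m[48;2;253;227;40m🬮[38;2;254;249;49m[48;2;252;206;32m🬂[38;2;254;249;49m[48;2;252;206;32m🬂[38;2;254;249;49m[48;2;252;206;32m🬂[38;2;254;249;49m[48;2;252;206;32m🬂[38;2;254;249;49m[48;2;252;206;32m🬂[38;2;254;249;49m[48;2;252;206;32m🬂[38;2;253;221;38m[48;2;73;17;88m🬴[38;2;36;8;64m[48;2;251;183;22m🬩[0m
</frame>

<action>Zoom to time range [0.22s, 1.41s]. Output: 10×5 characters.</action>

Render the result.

<frame>
[38;2;15;4;29m[48;2;19;5;35m▌[38;2;4;2;10m[48;2;4;2;10m [38;2;4;2;10m[48;2;4;2;10m [38;2;4;2;10m[48;2;4;2;10m [38;2;4;2;10m[48;2;4;2;10m [38;2;4;2;10m[48;2;4;2;10m [38;2;4;2;10m[48;2;4;2;10m [38;2;4;2;10m[48;2;4;2;10m [38;2;4;2;10m[48;2;4;2;10m [38;2;6;2;14m[48;2;20;5;37m▌[0m
[38;2;17;4;32m[48;2;21;5;39m▌[38;2;4;2;10m[48;2;4;2;10m [38;2;4;2;10m[48;2;4;2;10m [38;2;4;2;10m[48;2;4;2;10m [38;2;4;2;10m[48;2;4;2;10m [38;2;4;2;10m[48;2;4;2;10m [38;2;4;2;10m[48;2;4;2;10m [38;2;4;2;10m[48;2;4;2;10m [38;2;4;2;10m[48;2;4;2;10m [38;2;7;2;15m[48;2;23;5;41m▌[0m
[38;2;22;5;41m[48;2;29;7;52m🬆[38;2;4;2;10m[48;2;4;2;10m [38;2;4;2;10m[48;2;4;2;10m [38;2;4;2;10m[48;2;4;2;10m [38;2;4;2;10m[48;2;4;2;10m [38;2;4;2;10m[48;2;4;2;10m [38;2;4;2;10m[48;2;4;2;10m [38;2;4;2;10m[48;2;4;2;10m [38;2;4;2;10m[48;2;4;2;10m [38;2;9;2;19m[48;2;30;7;54m▌[0m
[38;2;87;21;78m[48;2;254;247;48m🬎[38;2;5;2;11m[48;2;254;249;49m🬎[38;2;5;2;12m[48;2;254;249;49m🬎[38;2;4;2;11m[48;2;254;249;49m🬎[38;2;5;2;11m[48;2;254;249;49m🬎[38;2;5;2;11m[48;2;254;249;49m🬎[38;2;4;2;11m[48;2;254;249;49m🬎[38;2;5;2;12m[48;2;254;249;49m🬎[38;2;4;2;11m[48;2;254;249;49m🬎[38;2;45;11;56m[48;2;254;249;49m🬎[0m
[38;2;172;44;81m[48;2;252;206;32m🬂[38;2;16;4;31m[48;2;252;206;32m🬂[38;2;16;4;30m[48;2;252;206;32m🬂[38;2;16;4;31m[48;2;252;206;32m🬂[38;2;16;4;30m[48;2;252;206;32m🬂[38;2;16;4;30m[48;2;252;206;32m🬂[38;2;16;4;31m[48;2;252;206;32m🬂[38;2;16;4;30m[48;2;252;206;32m🬂[38;2;16;4;31m[48;2;252;206;32m🬂[38;2;206;66;69m[48;2;252;203;30m🬊[0m
</frame>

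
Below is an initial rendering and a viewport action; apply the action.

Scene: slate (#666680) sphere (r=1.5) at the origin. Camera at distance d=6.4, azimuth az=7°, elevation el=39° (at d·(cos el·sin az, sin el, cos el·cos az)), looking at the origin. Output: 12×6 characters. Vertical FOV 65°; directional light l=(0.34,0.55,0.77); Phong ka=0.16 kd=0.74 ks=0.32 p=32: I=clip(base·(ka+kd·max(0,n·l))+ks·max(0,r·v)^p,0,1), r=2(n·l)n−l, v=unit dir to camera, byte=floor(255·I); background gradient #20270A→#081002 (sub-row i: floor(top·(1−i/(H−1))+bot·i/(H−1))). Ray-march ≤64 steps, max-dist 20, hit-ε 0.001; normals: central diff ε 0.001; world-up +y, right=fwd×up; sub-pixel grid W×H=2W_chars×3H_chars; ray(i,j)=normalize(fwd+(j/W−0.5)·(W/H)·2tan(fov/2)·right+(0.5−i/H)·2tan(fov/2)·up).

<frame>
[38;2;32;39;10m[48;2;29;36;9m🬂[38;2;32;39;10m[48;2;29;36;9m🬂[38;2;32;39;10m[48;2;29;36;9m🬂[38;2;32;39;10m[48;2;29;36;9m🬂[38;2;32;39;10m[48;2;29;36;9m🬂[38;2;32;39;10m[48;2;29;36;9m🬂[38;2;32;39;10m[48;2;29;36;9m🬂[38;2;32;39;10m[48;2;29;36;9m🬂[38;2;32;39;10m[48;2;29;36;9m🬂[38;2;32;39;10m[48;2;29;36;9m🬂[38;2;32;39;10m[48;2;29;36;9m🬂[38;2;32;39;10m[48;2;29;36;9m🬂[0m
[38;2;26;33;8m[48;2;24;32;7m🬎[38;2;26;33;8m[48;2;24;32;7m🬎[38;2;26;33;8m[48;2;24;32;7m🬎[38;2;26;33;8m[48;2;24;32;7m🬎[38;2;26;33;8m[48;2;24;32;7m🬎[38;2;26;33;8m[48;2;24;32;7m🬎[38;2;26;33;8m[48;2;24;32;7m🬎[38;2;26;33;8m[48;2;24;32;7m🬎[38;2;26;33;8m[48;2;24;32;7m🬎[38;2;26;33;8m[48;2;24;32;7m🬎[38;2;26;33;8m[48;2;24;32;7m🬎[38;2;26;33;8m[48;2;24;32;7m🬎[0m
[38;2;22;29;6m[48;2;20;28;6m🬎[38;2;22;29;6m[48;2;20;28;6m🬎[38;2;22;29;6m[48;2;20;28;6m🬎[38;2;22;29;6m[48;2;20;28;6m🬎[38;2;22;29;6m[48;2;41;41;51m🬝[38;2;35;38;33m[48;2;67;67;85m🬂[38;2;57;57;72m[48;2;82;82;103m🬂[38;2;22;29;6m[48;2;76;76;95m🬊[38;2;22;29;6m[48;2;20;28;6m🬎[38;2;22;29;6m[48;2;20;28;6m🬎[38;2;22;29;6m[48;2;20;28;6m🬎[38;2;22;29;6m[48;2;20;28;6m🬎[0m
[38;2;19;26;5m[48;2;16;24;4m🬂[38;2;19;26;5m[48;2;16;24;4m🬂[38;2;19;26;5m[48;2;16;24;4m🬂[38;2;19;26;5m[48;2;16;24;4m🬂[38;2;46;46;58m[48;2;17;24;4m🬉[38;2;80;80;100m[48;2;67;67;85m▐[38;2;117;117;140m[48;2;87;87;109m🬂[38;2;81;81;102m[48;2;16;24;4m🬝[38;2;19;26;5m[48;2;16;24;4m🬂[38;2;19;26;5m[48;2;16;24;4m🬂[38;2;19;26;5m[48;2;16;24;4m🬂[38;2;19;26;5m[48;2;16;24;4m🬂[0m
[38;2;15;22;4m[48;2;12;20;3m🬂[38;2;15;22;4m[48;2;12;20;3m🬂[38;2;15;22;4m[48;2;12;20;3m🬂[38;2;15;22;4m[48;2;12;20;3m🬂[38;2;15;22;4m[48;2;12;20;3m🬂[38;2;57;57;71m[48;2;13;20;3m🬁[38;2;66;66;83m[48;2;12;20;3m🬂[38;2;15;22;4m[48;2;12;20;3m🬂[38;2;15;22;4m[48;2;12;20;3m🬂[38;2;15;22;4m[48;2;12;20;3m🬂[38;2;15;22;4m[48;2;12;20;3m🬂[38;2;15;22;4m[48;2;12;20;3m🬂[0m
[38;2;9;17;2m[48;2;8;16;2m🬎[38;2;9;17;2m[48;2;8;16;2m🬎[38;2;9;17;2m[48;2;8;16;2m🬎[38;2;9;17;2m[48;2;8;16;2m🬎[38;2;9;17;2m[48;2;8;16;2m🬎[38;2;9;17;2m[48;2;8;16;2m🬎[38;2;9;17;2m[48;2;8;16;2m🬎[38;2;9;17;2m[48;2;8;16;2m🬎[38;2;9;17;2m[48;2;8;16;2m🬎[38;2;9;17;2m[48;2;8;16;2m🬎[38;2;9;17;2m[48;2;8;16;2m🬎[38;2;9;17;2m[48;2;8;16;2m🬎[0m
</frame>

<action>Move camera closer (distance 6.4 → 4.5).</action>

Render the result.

<frame>
[38;2;32;39;10m[48;2;29;36;9m🬂[38;2;32;39;10m[48;2;29;36;9m🬂[38;2;32;39;10m[48;2;29;36;9m🬂[38;2;32;39;10m[48;2;29;36;9m🬂[38;2;32;39;10m[48;2;29;36;9m🬂[38;2;32;39;10m[48;2;29;36;9m🬂[38;2;32;39;10m[48;2;29;36;9m🬂[38;2;32;39;10m[48;2;29;36;9m🬂[38;2;32;39;10m[48;2;29;36;9m🬂[38;2;32;39;10m[48;2;29;36;9m🬂[38;2;32;39;10m[48;2;29;36;9m🬂[38;2;32;39;10m[48;2;29;36;9m🬂[0m
[38;2;26;33;8m[48;2;24;32;7m🬎[38;2;26;33;8m[48;2;24;32;7m🬎[38;2;26;33;8m[48;2;24;32;7m🬎[38;2;26;33;8m[48;2;24;32;7m🬎[38;2;26;33;8m[48;2;24;32;7m🬎[38;2;26;33;8m[48;2;60;60;75m🬎[38;2;26;33;8m[48;2;69;69;87m🬎[38;2;68;68;85m[48;2;26;33;7m🬏[38;2;26;33;8m[48;2;24;32;7m🬎[38;2;26;33;8m[48;2;24;32;7m🬎[38;2;26;33;8m[48;2;24;32;7m🬎[38;2;26;33;8m[48;2;24;32;7m🬎[0m
[38;2;22;29;6m[48;2;20;28;6m🬎[38;2;22;29;6m[48;2;20;28;6m🬎[38;2;22;29;6m[48;2;20;28;6m🬎[38;2;22;29;6m[48;2;20;28;6m🬎[38;2;23;30;7m[48;2;61;61;77m🬀[38;2;73;73;91m[48;2;81;81;102m🬆[38;2;81;81;102m[48;2;89;89;112m🬆[38;2;78;78;97m[48;2;87;87;109m🬂[38;2;79;79;99m[48;2;22;29;6m🬓[38;2;22;29;6m[48;2;20;28;6m🬎[38;2;22;29;6m[48;2;20;28;6m🬎[38;2;22;29;6m[48;2;20;28;6m🬎[0m
[38;2;19;26;5m[48;2;16;24;4m🬂[38;2;19;26;5m[48;2;16;24;4m🬂[38;2;19;26;5m[48;2;16;24;4m🬂[38;2;19;26;5m[48;2;16;24;4m🬂[38;2;72;72;90m[48;2;59;59;74m▐[38;2;85;85;107m[48;2;80;80;100m▐[38;2;163;163;187m[48;2;102;102;125m🬁[38;2;92;92;116m[48;2;89;89;112m🬄[38;2;82;82;103m[48;2;17;25;4m▌[38;2;19;26;5m[48;2;16;24;4m🬂[38;2;19;26;5m[48;2;16;24;4m🬂[38;2;19;26;5m[48;2;16;24;4m🬂[0m
[38;2;15;22;4m[48;2;12;20;3m🬂[38;2;15;22;4m[48;2;12;20;3m🬂[38;2;15;22;4m[48;2;12;20;3m🬂[38;2;15;22;4m[48;2;12;20;3m🬂[38;2;64;64;80m[48;2;13;20;3m🬁[38;2;72;72;91m[48;2;12;20;3m🬎[38;2;81;81;102m[48;2;12;20;3m🬎[38;2;80;80;101m[48;2;12;20;3m🬆[38;2;15;22;4m[48;2;12;20;3m🬂[38;2;15;22;4m[48;2;12;20;3m🬂[38;2;15;22;4m[48;2;12;20;3m🬂[38;2;15;22;4m[48;2;12;20;3m🬂[0m
[38;2;9;17;2m[48;2;8;16;2m🬎[38;2;9;17;2m[48;2;8;16;2m🬎[38;2;9;17;2m[48;2;8;16;2m🬎[38;2;9;17;2m[48;2;8;16;2m🬎[38;2;9;17;2m[48;2;8;16;2m🬎[38;2;9;17;2m[48;2;8;16;2m🬎[38;2;9;17;2m[48;2;8;16;2m🬎[38;2;9;17;2m[48;2;8;16;2m🬎[38;2;9;17;2m[48;2;8;16;2m🬎[38;2;9;17;2m[48;2;8;16;2m🬎[38;2;9;17;2m[48;2;8;16;2m🬎[38;2;9;17;2m[48;2;8;16;2m🬎[0m
</frame>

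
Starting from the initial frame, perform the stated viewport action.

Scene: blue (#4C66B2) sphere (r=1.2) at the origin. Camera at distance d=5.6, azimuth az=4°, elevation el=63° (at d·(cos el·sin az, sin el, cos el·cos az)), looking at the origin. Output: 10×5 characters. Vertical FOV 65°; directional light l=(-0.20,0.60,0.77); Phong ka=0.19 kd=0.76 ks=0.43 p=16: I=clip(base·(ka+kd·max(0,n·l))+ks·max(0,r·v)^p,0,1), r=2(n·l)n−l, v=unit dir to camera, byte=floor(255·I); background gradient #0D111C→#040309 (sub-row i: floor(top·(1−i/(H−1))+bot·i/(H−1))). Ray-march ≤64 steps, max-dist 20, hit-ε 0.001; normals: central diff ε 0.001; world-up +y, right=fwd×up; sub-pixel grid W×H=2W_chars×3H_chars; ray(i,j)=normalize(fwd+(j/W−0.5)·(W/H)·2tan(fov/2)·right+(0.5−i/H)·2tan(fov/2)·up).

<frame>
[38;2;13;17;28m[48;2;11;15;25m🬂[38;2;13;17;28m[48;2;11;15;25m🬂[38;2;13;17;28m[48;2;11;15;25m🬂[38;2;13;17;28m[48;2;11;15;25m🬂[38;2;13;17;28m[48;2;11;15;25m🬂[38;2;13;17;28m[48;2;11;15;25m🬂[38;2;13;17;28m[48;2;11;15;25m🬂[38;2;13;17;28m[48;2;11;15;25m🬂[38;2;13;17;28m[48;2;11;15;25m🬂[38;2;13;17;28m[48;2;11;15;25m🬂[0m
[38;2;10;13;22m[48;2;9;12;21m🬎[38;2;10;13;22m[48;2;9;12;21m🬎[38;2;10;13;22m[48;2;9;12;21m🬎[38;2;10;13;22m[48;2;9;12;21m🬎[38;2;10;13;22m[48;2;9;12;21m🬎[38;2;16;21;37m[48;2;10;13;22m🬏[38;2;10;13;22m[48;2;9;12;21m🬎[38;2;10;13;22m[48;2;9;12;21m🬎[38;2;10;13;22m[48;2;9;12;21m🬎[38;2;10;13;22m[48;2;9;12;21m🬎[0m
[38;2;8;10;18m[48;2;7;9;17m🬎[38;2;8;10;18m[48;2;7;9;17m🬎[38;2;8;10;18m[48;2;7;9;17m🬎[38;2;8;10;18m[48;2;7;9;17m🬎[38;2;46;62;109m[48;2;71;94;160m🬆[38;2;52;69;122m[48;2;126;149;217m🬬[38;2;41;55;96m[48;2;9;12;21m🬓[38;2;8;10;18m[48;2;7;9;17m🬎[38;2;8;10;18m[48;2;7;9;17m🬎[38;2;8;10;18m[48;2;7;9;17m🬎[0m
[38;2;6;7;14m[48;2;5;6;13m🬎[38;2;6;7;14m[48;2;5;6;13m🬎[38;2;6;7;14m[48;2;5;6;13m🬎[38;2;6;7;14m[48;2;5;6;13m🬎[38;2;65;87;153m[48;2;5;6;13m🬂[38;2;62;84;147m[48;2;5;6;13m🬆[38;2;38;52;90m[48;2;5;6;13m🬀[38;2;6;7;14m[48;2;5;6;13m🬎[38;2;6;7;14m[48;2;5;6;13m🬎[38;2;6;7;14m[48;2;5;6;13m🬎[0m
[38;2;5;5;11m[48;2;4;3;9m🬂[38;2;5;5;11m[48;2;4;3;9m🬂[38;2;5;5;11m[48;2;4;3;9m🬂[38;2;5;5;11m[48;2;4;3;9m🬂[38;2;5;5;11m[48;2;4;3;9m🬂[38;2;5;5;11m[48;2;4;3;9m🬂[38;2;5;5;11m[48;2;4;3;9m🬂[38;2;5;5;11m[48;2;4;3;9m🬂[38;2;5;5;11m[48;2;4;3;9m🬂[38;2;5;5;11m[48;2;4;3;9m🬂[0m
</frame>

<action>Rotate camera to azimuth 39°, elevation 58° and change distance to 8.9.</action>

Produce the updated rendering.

<frame>
[38;2;13;17;28m[48;2;11;15;25m🬂[38;2;13;17;28m[48;2;11;15;25m🬂[38;2;13;17;28m[48;2;11;15;25m🬂[38;2;13;17;28m[48;2;11;15;25m🬂[38;2;13;17;28m[48;2;11;15;25m🬂[38;2;13;17;28m[48;2;11;15;25m🬂[38;2;13;17;28m[48;2;11;15;25m🬂[38;2;13;17;28m[48;2;11;15;25m🬂[38;2;13;17;28m[48;2;11;15;25m🬂[38;2;13;17;28m[48;2;11;15;25m🬂[0m
[38;2;10;13;22m[48;2;9;12;21m🬎[38;2;10;13;22m[48;2;9;12;21m🬎[38;2;10;13;22m[48;2;9;12;21m🬎[38;2;10;13;22m[48;2;9;12;21m🬎[38;2;10;13;22m[48;2;9;12;21m🬎[38;2;10;13;22m[48;2;9;12;21m🬎[38;2;10;13;22m[48;2;9;12;21m🬎[38;2;10;13;22m[48;2;9;12;21m🬎[38;2;10;13;22m[48;2;9;12;21m🬎[38;2;10;13;22m[48;2;9;12;21m🬎[0m
[38;2;8;10;18m[48;2;7;9;17m🬎[38;2;8;10;18m[48;2;7;9;17m🬎[38;2;8;10;18m[48;2;7;9;17m🬎[38;2;8;10;18m[48;2;7;9;17m🬎[38;2;8;10;18m[48;2;69;93;162m🬕[38;2;23;31;54m[48;2;56;75;132m🬨[38;2;8;10;18m[48;2;7;9;17m🬎[38;2;8;10;18m[48;2;7;9;17m🬎[38;2;8;10;18m[48;2;7;9;17m🬎[38;2;8;10;18m[48;2;7;9;17m🬎[0m
[38;2;6;7;14m[48;2;5;6;13m🬎[38;2;6;7;14m[48;2;5;6;13m🬎[38;2;6;7;14m[48;2;5;6;13m🬎[38;2;6;7;14m[48;2;5;6;13m🬎[38;2;6;7;14m[48;2;5;6;13m🬎[38;2;39;52;91m[48;2;5;6;13m🬀[38;2;6;7;14m[48;2;5;6;13m🬎[38;2;6;7;14m[48;2;5;6;13m🬎[38;2;6;7;14m[48;2;5;6;13m🬎[38;2;6;7;14m[48;2;5;6;13m🬎[0m
[38;2;5;5;11m[48;2;4;3;9m🬂[38;2;5;5;11m[48;2;4;3;9m🬂[38;2;5;5;11m[48;2;4;3;9m🬂[38;2;5;5;11m[48;2;4;3;9m🬂[38;2;5;5;11m[48;2;4;3;9m🬂[38;2;5;5;11m[48;2;4;3;9m🬂[38;2;5;5;11m[48;2;4;3;9m🬂[38;2;5;5;11m[48;2;4;3;9m🬂[38;2;5;5;11m[48;2;4;3;9m🬂[38;2;5;5;11m[48;2;4;3;9m🬂[0m
</frame>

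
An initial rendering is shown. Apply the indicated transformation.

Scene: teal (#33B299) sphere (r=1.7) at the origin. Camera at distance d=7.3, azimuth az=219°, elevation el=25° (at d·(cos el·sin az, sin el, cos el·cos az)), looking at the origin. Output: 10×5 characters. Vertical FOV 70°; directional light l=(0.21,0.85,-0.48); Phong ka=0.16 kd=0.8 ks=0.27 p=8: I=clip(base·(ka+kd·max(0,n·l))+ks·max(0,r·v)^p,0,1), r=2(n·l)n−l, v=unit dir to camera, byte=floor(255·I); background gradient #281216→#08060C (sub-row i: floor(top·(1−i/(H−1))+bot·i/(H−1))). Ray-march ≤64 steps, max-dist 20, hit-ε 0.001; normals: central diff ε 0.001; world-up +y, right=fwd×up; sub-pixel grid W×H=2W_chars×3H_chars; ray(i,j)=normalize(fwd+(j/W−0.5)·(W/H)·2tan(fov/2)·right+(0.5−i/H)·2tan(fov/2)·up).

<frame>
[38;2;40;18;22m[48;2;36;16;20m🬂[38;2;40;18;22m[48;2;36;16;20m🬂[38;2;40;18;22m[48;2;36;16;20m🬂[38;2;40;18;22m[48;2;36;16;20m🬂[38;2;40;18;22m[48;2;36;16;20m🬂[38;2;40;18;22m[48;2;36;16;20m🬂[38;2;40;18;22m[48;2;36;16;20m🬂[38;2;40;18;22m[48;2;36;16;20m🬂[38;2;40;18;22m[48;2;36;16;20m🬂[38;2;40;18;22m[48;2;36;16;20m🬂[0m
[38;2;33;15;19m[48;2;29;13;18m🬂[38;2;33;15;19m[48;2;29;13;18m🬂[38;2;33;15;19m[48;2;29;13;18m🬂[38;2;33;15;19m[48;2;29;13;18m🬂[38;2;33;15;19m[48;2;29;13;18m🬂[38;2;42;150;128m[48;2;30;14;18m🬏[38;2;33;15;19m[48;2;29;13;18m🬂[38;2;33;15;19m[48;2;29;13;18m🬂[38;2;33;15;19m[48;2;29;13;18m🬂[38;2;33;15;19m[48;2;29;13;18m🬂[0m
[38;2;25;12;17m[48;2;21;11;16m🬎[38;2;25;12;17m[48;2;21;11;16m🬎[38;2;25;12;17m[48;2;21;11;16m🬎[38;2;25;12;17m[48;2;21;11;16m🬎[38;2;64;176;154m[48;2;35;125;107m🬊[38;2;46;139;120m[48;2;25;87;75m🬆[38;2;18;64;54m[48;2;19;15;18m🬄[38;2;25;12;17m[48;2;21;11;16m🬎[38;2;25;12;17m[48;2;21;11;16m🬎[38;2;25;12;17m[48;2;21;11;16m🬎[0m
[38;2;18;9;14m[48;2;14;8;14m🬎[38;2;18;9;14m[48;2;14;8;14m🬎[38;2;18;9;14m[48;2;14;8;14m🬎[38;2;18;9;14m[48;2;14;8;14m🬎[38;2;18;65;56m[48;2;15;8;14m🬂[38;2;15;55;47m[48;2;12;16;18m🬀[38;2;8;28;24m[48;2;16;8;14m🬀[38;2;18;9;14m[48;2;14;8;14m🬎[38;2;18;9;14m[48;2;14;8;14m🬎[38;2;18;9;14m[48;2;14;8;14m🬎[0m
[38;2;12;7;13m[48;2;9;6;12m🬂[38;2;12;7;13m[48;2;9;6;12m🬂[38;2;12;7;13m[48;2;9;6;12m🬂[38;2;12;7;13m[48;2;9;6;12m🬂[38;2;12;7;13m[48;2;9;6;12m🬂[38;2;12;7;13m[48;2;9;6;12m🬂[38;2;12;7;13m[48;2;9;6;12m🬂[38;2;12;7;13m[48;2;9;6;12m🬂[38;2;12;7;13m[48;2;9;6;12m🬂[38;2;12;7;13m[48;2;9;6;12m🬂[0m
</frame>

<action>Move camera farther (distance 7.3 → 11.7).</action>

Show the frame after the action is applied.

<frame>
[38;2;40;18;22m[48;2;36;16;20m🬂[38;2;40;18;22m[48;2;36;16;20m🬂[38;2;40;18;22m[48;2;36;16;20m🬂[38;2;40;18;22m[48;2;36;16;20m🬂[38;2;40;18;22m[48;2;36;16;20m🬂[38;2;40;18;22m[48;2;36;16;20m🬂[38;2;40;18;22m[48;2;36;16;20m🬂[38;2;40;18;22m[48;2;36;16;20m🬂[38;2;40;18;22m[48;2;36;16;20m🬂[38;2;40;18;22m[48;2;36;16;20m🬂[0m
[38;2;33;15;19m[48;2;29;13;18m🬂[38;2;33;15;19m[48;2;29;13;18m🬂[38;2;33;15;19m[48;2;29;13;18m🬂[38;2;33;15;19m[48;2;29;13;18m🬂[38;2;33;15;19m[48;2;29;13;18m🬂[38;2;33;15;19m[48;2;29;13;18m🬂[38;2;33;15;19m[48;2;29;13;18m🬂[38;2;33;15;19m[48;2;29;13;18m🬂[38;2;33;15;19m[48;2;29;13;18m🬂[38;2;33;15;19m[48;2;29;13;18m🬂[0m
[38;2;25;12;17m[48;2;21;11;16m🬎[38;2;25;12;17m[48;2;21;11;16m🬎[38;2;25;12;17m[48;2;21;11;16m🬎[38;2;25;12;17m[48;2;21;11;16m🬎[38;2;40;133;115m[48;2;24;11;16m🬦[38;2;20;50;44m[48;2;50;151;131m🬷[38;2;25;12;17m[48;2;21;11;16m🬎[38;2;25;12;17m[48;2;21;11;16m🬎[38;2;25;12;17m[48;2;21;11;16m🬎[38;2;25;12;17m[48;2;21;11;16m🬎[0m
[38;2;18;9;14m[48;2;14;8;14m🬎[38;2;18;9;14m[48;2;14;8;14m🬎[38;2;18;9;14m[48;2;14;8;14m🬎[38;2;18;9;14m[48;2;14;8;14m🬎[38;2;18;9;14m[48;2;14;8;14m🬎[38;2;8;28;24m[48;2;16;8;14m🬀[38;2;18;9;14m[48;2;14;8;14m🬎[38;2;18;9;14m[48;2;14;8;14m🬎[38;2;18;9;14m[48;2;14;8;14m🬎[38;2;18;9;14m[48;2;14;8;14m🬎[0m
[38;2;12;7;13m[48;2;9;6;12m🬂[38;2;12;7;13m[48;2;9;6;12m🬂[38;2;12;7;13m[48;2;9;6;12m🬂[38;2;12;7;13m[48;2;9;6;12m🬂[38;2;12;7;13m[48;2;9;6;12m🬂[38;2;12;7;13m[48;2;9;6;12m🬂[38;2;12;7;13m[48;2;9;6;12m🬂[38;2;12;7;13m[48;2;9;6;12m🬂[38;2;12;7;13m[48;2;9;6;12m🬂[38;2;12;7;13m[48;2;9;6;12m🬂[0m
</frame>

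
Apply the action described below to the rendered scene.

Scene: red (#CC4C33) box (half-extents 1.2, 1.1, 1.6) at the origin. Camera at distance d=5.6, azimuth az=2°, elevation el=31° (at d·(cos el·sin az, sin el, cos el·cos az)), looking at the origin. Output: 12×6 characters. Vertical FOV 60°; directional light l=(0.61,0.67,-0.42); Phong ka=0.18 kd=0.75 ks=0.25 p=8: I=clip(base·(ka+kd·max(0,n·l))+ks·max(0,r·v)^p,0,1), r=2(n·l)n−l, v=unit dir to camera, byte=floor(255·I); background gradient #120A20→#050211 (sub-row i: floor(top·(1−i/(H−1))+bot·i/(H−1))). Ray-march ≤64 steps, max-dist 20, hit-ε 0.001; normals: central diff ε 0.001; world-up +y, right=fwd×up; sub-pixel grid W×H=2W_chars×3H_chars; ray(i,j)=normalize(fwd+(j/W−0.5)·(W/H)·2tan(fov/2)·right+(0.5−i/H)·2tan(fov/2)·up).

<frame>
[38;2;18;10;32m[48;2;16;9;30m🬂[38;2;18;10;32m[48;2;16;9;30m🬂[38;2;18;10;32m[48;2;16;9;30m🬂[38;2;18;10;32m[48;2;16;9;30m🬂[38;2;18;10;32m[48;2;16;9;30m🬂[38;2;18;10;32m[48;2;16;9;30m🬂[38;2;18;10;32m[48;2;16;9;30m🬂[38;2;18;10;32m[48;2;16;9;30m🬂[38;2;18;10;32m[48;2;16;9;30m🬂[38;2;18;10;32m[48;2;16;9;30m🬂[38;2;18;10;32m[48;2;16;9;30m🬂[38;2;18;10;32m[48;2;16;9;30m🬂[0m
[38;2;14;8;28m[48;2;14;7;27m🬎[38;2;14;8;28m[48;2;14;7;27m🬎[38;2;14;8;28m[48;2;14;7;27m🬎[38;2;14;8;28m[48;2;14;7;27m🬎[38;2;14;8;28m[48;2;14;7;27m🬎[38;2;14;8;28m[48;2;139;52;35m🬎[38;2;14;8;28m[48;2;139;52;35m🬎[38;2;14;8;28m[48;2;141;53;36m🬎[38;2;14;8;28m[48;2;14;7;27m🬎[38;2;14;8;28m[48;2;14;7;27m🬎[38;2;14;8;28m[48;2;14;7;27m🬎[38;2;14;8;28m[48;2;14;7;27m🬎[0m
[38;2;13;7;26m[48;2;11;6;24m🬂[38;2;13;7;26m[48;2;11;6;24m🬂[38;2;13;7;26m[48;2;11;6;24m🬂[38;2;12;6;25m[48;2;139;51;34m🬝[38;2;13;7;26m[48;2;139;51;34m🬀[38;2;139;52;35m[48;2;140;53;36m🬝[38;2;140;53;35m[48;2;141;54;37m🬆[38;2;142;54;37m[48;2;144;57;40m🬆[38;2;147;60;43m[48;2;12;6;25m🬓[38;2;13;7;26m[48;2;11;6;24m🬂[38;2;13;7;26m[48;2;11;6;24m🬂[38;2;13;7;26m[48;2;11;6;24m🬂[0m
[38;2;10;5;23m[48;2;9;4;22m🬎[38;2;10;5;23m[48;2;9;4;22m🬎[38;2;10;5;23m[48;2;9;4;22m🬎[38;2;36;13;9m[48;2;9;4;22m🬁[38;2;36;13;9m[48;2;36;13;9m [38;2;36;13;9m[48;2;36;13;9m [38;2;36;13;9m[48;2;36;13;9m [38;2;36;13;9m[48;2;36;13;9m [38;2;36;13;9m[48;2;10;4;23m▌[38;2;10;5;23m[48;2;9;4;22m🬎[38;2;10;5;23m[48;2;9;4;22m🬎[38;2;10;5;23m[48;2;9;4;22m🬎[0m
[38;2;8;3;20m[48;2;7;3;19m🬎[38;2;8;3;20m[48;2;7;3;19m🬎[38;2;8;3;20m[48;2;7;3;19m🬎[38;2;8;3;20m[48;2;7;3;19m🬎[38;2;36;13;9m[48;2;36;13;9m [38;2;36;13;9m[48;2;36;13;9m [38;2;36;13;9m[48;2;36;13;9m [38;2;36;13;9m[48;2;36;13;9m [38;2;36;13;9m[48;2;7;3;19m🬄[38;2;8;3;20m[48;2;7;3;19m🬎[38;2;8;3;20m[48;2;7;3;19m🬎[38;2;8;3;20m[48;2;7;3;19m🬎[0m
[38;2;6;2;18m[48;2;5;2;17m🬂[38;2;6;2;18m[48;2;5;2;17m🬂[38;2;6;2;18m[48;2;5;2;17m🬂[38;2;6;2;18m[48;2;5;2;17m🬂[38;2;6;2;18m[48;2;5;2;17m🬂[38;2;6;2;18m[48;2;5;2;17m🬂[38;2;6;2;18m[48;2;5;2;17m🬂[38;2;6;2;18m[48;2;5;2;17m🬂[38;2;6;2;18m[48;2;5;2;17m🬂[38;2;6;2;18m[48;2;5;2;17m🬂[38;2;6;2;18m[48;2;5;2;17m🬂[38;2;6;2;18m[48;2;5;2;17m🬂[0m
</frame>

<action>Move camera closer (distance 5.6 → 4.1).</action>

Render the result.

<frame>
[38;2;18;10;32m[48;2;16;9;30m🬂[38;2;18;10;32m[48;2;16;9;30m🬂[38;2;18;10;32m[48;2;16;9;30m🬂[38;2;18;10;32m[48;2;16;9;30m🬂[38;2;18;10;32m[48;2;16;9;30m🬂[38;2;18;10;32m[48;2;16;9;30m🬂[38;2;18;10;32m[48;2;16;9;30m🬂[38;2;18;10;32m[48;2;16;9;30m🬂[38;2;18;10;32m[48;2;16;9;30m🬂[38;2;18;10;32m[48;2;16;9;30m🬂[38;2;18;10;32m[48;2;16;9;30m🬂[38;2;18;10;32m[48;2;16;9;30m🬂[0m
[38;2;14;8;28m[48;2;14;7;27m🬎[38;2;14;8;28m[48;2;14;7;27m🬎[38;2;14;8;28m[48;2;14;7;27m🬎[38;2;14;7;28m[48;2;139;51;34m🬝[38;2;15;8;29m[48;2;139;51;34m🬂[38;2;15;8;29m[48;2;139;52;34m🬂[38;2;15;8;29m[48;2;139;52;35m🬂[38;2;15;8;29m[48;2;141;53;36m🬂[38;2;14;8;28m[48;2;142;55;38m🬊[38;2;14;8;28m[48;2;14;7;27m🬎[38;2;14;8;28m[48;2;14;7;27m🬎[38;2;14;8;28m[48;2;14;7;27m🬎[0m
[38;2;13;7;26m[48;2;11;6;24m🬂[38;2;13;7;26m[48;2;11;6;24m🬂[38;2;12;6;25m[48;2;139;51;34m🬆[38;2;139;51;34m[48;2;139;51;34m [38;2;139;51;34m[48;2;139;52;35m🬆[38;2;139;52;35m[48;2;140;53;36m🬝[38;2;140;53;35m[48;2;141;54;37m🬆[38;2;142;54;37m[48;2;144;57;40m🬆[38;2;145;58;41m[48;2;150;62;45m🬆[38;2;13;7;26m[48;2;153;65;48m🬁[38;2;160;73;56m[48;2;12;6;25m🬏[38;2;13;7;26m[48;2;11;6;24m🬂[0m
[38;2;10;5;23m[48;2;9;4;22m🬎[38;2;10;5;23m[48;2;9;4;22m🬎[38;2;36;13;9m[48;2;9;4;22m🬬[38;2;36;13;9m[48;2;36;13;9m [38;2;36;13;9m[48;2;36;13;9m [38;2;36;13;9m[48;2;36;13;9m [38;2;36;13;9m[48;2;36;13;9m [38;2;36;13;9m[48;2;36;13;9m [38;2;36;13;9m[48;2;36;13;9m [38;2;36;13;9m[48;2;36;13;9m [38;2;36;13;9m[48;2;9;4;22m🬀[38;2;10;5;23m[48;2;9;4;22m🬎[0m
[38;2;8;3;20m[48;2;7;3;19m🬎[38;2;8;3;20m[48;2;7;3;19m🬎[38;2;36;13;9m[48;2;7;3;19m🬉[38;2;36;13;9m[48;2;36;13;9m [38;2;36;13;9m[48;2;36;13;9m [38;2;36;13;9m[48;2;36;13;9m [38;2;36;13;9m[48;2;36;13;9m [38;2;36;13;9m[48;2;36;13;9m [38;2;36;13;9m[48;2;36;13;9m [38;2;36;13;9m[48;2;7;3;19m🬕[38;2;8;3;20m[48;2;7;3;19m🬎[38;2;8;3;20m[48;2;7;3;19m🬎[0m
[38;2;6;2;18m[48;2;5;2;17m🬂[38;2;6;2;18m[48;2;5;2;17m🬂[38;2;6;2;18m[48;2;5;2;17m🬂[38;2;36;13;9m[48;2;5;2;17m🬬[38;2;36;13;9m[48;2;36;13;9m [38;2;36;13;9m[48;2;36;13;9m [38;2;36;13;9m[48;2;36;13;9m [38;2;36;13;9m[48;2;36;13;9m [38;2;36;13;9m[48;2;36;13;9m [38;2;36;13;9m[48;2;5;2;17m🬀[38;2;6;2;18m[48;2;5;2;17m🬂[38;2;6;2;18m[48;2;5;2;17m🬂[0m
</frame>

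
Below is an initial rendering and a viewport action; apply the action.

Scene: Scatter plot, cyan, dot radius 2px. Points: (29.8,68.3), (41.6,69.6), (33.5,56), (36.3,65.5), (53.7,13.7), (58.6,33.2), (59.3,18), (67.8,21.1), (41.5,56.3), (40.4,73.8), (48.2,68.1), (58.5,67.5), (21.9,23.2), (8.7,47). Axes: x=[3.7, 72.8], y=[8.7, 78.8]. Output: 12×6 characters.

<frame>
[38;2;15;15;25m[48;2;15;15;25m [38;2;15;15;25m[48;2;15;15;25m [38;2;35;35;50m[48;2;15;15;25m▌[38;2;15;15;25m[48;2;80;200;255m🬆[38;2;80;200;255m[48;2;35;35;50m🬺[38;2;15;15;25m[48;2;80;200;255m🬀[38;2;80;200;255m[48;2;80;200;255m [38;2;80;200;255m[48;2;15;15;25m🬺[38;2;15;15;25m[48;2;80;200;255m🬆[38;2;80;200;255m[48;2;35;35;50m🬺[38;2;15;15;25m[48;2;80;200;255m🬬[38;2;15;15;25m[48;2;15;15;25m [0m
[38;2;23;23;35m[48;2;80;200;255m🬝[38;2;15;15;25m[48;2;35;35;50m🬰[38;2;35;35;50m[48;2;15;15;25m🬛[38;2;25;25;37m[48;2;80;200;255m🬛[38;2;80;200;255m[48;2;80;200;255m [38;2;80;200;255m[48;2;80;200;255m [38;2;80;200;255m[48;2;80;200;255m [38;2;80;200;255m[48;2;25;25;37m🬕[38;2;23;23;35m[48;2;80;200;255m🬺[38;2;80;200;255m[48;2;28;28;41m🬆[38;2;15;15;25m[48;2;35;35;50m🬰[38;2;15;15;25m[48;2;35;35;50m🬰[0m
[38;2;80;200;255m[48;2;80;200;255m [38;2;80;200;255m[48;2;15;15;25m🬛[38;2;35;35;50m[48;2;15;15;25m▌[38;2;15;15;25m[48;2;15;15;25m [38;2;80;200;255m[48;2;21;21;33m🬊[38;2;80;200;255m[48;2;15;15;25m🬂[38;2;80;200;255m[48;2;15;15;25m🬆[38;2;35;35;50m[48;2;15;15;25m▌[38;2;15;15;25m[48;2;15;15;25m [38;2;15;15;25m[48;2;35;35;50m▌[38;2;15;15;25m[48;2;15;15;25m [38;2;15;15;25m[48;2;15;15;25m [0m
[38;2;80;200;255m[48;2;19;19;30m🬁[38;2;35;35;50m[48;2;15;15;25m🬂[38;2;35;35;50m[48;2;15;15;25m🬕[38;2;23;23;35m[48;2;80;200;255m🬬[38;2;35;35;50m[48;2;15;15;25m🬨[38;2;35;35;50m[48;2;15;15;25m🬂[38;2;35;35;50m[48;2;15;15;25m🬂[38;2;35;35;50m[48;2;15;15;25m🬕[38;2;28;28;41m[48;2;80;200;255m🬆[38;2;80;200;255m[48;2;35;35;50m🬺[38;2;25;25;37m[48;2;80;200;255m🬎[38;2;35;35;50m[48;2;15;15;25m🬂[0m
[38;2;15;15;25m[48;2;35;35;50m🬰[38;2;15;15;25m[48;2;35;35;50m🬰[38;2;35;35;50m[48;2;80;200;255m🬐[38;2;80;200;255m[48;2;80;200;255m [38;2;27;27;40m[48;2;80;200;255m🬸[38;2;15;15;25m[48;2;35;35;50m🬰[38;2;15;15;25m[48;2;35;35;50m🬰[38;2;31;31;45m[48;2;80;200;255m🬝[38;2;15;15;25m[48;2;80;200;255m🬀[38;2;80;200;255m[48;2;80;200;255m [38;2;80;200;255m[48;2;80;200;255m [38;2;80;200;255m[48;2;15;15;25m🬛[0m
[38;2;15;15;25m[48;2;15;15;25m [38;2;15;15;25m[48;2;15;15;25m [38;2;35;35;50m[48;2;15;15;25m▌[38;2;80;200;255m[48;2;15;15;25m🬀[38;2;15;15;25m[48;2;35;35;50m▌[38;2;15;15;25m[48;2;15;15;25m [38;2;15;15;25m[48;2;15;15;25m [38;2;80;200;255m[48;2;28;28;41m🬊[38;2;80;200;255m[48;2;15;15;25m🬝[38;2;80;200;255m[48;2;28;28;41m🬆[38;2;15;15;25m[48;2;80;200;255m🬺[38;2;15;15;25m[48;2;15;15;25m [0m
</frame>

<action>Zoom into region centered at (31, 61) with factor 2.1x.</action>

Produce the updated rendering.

<frame>
[38;2;15;15;25m[48;2;15;15;25m [38;2;15;15;25m[48;2;15;15;25m [38;2;35;35;50m[48;2;15;15;25m▌[38;2;15;15;25m[48;2;15;15;25m [38;2;15;15;25m[48;2;35;35;50m▌[38;2;15;15;25m[48;2;80;200;255m🬬[38;2;15;15;25m[48;2;15;15;25m [38;2;35;35;50m[48;2;15;15;25m▌[38;2;15;15;25m[48;2;80;200;255m🬐[38;2;80;200;255m[48;2;80;200;255m [38;2;15;15;25m[48;2;80;200;255m🬸[38;2;15;15;25m[48;2;80;200;255m🬝[0m
[38;2;15;15;25m[48;2;35;35;50m🬰[38;2;15;15;25m[48;2;35;35;50m🬰[38;2;35;35;50m[48;2;15;15;25m🬛[38;2;15;15;25m[48;2;35;35;50m🬰[38;2;15;15;25m[48;2;80;200;255m🬐[38;2;80;200;255m[48;2;80;200;255m [38;2;19;19;30m[48;2;80;200;255m🬸[38;2;28;28;41m[48;2;80;200;255m🬆[38;2;15;15;25m[48;2;80;200;255m🬀[38;2;80;200;255m[48;2;80;200;255m [38;2;15;15;25m[48;2;80;200;255m🬰[38;2;80;200;255m[48;2;80;200;255m [0m
[38;2;15;15;25m[48;2;15;15;25m [38;2;15;15;25m[48;2;15;15;25m [38;2;35;35;50m[48;2;15;15;25m▌[38;2;15;15;25m[48;2;15;15;25m [38;2;15;15;25m[48;2;35;35;50m▌[38;2;80;200;255m[48;2;15;15;25m🬀[38;2;15;15;25m[48;2;80;200;255m🬺[38;2;80;200;255m[48;2;35;35;50m🬬[38;2;80;200;255m[48;2;15;15;25m🬆[38;2;80;200;255m[48;2;30;30;43m🬐[38;2;15;15;25m[48;2;15;15;25m [38;2;15;15;25m[48;2;80;200;255m🬺[0m
[38;2;35;35;50m[48;2;15;15;25m🬂[38;2;35;35;50m[48;2;15;15;25m🬂[38;2;35;35;50m[48;2;15;15;25m🬕[38;2;35;35;50m[48;2;15;15;25m🬂[38;2;35;35;50m[48;2;15;15;25m🬨[38;2;23;23;35m[48;2;80;200;255m🬝[38;2;35;35;50m[48;2;80;200;255m🬀[38;2;80;200;255m[48;2;28;28;41m🬱[38;2;80;200;255m[48;2;25;25;37m🬫[38;2;80;200;255m[48;2;80;200;255m [38;2;80;200;255m[48;2;23;23;35m🬃[38;2;35;35;50m[48;2;15;15;25m🬂[0m
[38;2;15;15;25m[48;2;35;35;50m🬰[38;2;15;15;25m[48;2;35;35;50m🬰[38;2;35;35;50m[48;2;15;15;25m🬛[38;2;15;15;25m[48;2;35;35;50m🬰[38;2;15;15;25m[48;2;35;35;50m🬐[38;2;15;15;25m[48;2;35;35;50m🬰[38;2;80;200;255m[48;2;21;21;33m🬊[38;2;80;200;255m[48;2;27;27;40m🬀[38;2;15;15;25m[48;2;35;35;50m🬰[38;2;80;200;255m[48;2;31;31;45m🬀[38;2;15;15;25m[48;2;35;35;50m🬰[38;2;15;15;25m[48;2;35;35;50m🬰[0m
[38;2;15;15;25m[48;2;15;15;25m [38;2;15;15;25m[48;2;15;15;25m [38;2;35;35;50m[48;2;15;15;25m▌[38;2;15;15;25m[48;2;15;15;25m [38;2;15;15;25m[48;2;35;35;50m▌[38;2;15;15;25m[48;2;15;15;25m [38;2;15;15;25m[48;2;15;15;25m [38;2;35;35;50m[48;2;15;15;25m▌[38;2;15;15;25m[48;2;15;15;25m [38;2;15;15;25m[48;2;35;35;50m▌[38;2;15;15;25m[48;2;15;15;25m [38;2;15;15;25m[48;2;15;15;25m [0m
</frame>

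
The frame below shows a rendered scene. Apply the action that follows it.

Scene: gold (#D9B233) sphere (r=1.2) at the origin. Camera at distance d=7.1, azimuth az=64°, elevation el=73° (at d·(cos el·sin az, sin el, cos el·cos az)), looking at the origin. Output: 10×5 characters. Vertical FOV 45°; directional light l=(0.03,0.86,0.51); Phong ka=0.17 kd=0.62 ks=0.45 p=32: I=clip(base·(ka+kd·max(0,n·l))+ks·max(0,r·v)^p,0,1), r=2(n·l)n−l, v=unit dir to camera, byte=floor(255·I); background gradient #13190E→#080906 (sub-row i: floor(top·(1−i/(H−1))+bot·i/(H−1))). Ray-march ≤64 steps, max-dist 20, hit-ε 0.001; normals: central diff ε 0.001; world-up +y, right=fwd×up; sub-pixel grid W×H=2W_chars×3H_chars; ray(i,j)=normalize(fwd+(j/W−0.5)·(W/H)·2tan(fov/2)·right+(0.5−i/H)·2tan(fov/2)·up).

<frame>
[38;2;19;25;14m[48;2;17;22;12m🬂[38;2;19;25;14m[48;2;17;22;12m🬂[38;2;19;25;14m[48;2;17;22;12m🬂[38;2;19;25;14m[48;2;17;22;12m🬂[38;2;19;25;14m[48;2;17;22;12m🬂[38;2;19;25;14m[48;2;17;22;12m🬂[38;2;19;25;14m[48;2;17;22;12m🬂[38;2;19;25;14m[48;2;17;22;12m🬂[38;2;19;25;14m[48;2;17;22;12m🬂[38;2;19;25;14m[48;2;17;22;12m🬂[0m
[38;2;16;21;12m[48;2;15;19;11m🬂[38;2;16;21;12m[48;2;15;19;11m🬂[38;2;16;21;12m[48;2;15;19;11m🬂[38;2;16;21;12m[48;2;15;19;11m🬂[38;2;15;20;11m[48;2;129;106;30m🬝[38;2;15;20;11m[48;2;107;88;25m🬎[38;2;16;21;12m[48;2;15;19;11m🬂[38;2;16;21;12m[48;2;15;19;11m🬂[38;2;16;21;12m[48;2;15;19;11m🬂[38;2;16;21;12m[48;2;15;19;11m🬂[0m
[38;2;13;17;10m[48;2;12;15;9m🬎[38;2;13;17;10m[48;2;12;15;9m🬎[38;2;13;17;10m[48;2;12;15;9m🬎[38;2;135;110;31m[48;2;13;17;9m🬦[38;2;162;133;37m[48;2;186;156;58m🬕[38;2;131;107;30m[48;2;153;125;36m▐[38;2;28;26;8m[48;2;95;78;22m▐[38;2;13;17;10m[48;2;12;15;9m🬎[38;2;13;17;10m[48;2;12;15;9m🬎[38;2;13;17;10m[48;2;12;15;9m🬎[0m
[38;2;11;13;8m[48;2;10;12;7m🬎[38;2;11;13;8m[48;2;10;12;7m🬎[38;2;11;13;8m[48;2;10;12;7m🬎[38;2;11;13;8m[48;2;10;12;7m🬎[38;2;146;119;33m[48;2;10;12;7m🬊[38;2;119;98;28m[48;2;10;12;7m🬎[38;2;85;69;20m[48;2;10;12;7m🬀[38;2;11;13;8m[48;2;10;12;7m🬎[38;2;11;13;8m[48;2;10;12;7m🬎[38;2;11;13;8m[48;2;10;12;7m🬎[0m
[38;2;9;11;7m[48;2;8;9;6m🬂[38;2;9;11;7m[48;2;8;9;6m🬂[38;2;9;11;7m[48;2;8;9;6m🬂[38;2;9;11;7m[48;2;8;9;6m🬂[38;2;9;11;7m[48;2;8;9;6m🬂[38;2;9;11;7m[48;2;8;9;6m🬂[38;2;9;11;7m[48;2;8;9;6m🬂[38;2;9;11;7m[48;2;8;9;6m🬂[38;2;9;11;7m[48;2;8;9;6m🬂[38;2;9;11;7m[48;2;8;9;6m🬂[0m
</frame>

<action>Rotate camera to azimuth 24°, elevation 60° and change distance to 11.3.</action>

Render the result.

<frame>
[38;2;19;25;14m[48;2;17;22;12m🬂[38;2;19;25;14m[48;2;17;22;12m🬂[38;2;19;25;14m[48;2;17;22;12m🬂[38;2;19;25;14m[48;2;17;22;12m🬂[38;2;19;25;14m[48;2;17;22;12m🬂[38;2;19;25;14m[48;2;17;22;12m🬂[38;2;19;25;14m[48;2;17;22;12m🬂[38;2;19;25;14m[48;2;17;22;12m🬂[38;2;19;25;14m[48;2;17;22;12m🬂[38;2;19;25;14m[48;2;17;22;12m🬂[0m
[38;2;16;21;12m[48;2;15;19;11m🬂[38;2;16;21;12m[48;2;15;19;11m🬂[38;2;16;21;12m[48;2;15;19;11m🬂[38;2;16;21;12m[48;2;15;19;11m🬂[38;2;16;21;12m[48;2;15;19;11m🬂[38;2;16;21;12m[48;2;15;19;11m🬂[38;2;16;21;12m[48;2;15;19;11m🬂[38;2;16;21;12m[48;2;15;19;11m🬂[38;2;16;21;12m[48;2;15;19;11m🬂[38;2;16;21;12m[48;2;15;19;11m🬂[0m
[38;2;13;17;10m[48;2;12;15;9m🬎[38;2;13;17;10m[48;2;12;15;9m🬎[38;2;13;17;10m[48;2;12;15;9m🬎[38;2;13;17;10m[48;2;12;15;9m🬎[38;2;143;117;33m[48;2;13;16;9m▐[38;2;86;70;20m[48;2;147;120;34m🬁[38;2;13;17;10m[48;2;12;15;9m🬎[38;2;13;17;10m[48;2;12;15;9m🬎[38;2;13;17;10m[48;2;12;15;9m🬎[38;2;13;17;10m[48;2;12;15;9m🬎[0m
[38;2;11;13;8m[48;2;10;12;7m🬎[38;2;11;13;8m[48;2;10;12;7m🬎[38;2;11;13;8m[48;2;10;12;7m🬎[38;2;11;13;8m[48;2;10;12;7m🬎[38;2;107;87;25m[48;2;10;12;7m🬁[38;2;104;86;24m[48;2;10;12;7m🬂[38;2;11;13;8m[48;2;10;12;7m🬎[38;2;11;13;8m[48;2;10;12;7m🬎[38;2;11;13;8m[48;2;10;12;7m🬎[38;2;11;13;8m[48;2;10;12;7m🬎[0m
[38;2;9;11;7m[48;2;8;9;6m🬂[38;2;9;11;7m[48;2;8;9;6m🬂[38;2;9;11;7m[48;2;8;9;6m🬂[38;2;9;11;7m[48;2;8;9;6m🬂[38;2;9;11;7m[48;2;8;9;6m🬂[38;2;9;11;7m[48;2;8;9;6m🬂[38;2;9;11;7m[48;2;8;9;6m🬂[38;2;9;11;7m[48;2;8;9;6m🬂[38;2;9;11;7m[48;2;8;9;6m🬂[38;2;9;11;7m[48;2;8;9;6m🬂[0m
</frame>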